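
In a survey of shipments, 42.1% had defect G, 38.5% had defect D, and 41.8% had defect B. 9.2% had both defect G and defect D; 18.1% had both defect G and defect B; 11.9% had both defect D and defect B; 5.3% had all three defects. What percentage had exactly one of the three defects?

By inclusion–exclusion (exactly-one form):
P(exactly one) = 42.1 + 38.5 + 41.8 − 2·9.2 − 2·18.1 − 2·11.9 + 3·5.3 = 59.9%

59.9%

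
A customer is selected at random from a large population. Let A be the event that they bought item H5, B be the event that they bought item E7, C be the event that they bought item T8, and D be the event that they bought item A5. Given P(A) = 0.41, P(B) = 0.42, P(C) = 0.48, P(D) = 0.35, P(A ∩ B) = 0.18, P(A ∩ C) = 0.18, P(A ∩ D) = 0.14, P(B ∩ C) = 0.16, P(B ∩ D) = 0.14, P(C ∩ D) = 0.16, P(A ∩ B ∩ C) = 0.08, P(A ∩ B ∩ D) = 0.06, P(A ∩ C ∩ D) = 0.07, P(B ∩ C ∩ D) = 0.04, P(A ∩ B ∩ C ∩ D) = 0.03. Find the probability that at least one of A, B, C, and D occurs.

0.92

By inclusion–exclusion:
P(A ∪ B ∪ C ∪ D) = 0.41 + 0.42 + 0.48 + 0.35 − 0.18 − 0.18 − 0.14 − 0.16 − 0.14 − 0.16 + 0.08 + 0.06 + 0.07 + 0.04 − 0.03 = 0.92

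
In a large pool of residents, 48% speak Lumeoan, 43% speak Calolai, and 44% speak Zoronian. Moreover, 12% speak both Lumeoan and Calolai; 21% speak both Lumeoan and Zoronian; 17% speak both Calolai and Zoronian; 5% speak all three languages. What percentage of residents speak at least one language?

90%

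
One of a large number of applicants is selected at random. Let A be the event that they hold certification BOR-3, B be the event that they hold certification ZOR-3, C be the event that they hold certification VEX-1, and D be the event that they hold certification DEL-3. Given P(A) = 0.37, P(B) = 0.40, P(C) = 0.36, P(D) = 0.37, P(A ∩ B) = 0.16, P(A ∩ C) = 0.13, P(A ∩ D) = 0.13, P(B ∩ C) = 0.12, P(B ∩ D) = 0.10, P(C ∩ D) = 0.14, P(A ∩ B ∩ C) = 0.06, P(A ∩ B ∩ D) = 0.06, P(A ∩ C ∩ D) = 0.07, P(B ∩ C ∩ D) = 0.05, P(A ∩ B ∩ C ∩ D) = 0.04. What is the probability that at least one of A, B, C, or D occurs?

P(A ∪ B ∪ C ∪ D) = 0.37 + 0.40 + 0.36 + 0.37 − 0.16 − 0.13 − 0.13 − 0.12 − 0.10 − 0.14 + 0.06 + 0.06 + 0.07 + 0.05 − 0.04 = 0.92

0.92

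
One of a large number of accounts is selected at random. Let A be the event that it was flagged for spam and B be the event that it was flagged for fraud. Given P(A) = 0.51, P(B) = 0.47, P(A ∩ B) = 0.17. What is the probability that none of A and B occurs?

0.19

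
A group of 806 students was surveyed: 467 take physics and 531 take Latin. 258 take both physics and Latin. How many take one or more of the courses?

Apply inclusion-exclusion:
|at least one| = 467 + 531 − 258 = 740

740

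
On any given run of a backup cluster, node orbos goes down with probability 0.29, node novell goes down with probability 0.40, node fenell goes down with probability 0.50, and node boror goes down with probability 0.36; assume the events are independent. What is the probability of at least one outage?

0.86368

P(none) = (1 − 0.29) × (1 − 0.40) × (1 − 0.50) × (1 − 0.36) = 0.71 × 0.60 × 0.50 × 0.64 = 0.13632
P(at least one) = 1 − 0.13632 = 0.86368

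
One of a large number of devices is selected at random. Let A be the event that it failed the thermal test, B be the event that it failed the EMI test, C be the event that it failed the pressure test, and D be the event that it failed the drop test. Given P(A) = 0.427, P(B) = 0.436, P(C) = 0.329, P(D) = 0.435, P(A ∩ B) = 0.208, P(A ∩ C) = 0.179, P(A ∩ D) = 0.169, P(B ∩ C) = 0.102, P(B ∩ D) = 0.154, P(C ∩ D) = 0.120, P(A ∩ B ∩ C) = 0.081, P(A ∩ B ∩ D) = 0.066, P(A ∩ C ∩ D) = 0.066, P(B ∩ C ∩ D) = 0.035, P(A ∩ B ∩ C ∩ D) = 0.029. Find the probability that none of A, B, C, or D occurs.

0.086

P(A ∪ B ∪ C ∪ D) = 0.427 + 0.436 + 0.329 + 0.435 − 0.208 − 0.179 − 0.169 − 0.102 − 0.154 − 0.120 + 0.081 + 0.066 + 0.066 + 0.035 − 0.029 = 0.914
P(none) = 1 − 0.914 = 0.086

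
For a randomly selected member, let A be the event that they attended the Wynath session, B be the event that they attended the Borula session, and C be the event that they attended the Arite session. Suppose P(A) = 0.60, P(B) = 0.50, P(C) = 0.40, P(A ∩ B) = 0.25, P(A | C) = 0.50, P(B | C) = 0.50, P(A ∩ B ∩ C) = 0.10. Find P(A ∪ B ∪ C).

0.95

P(A ∩ C) = P(C)·P(A|C) = 0.40 × 0.50 = 0.20
P(B ∩ C) = P(C)·P(B|C) = 0.40 × 0.50 = 0.20
P(A ∪ B ∪ C) = 0.60 + 0.50 + 0.40 − 0.25 − 0.20 − 0.20 + 0.10 = 0.95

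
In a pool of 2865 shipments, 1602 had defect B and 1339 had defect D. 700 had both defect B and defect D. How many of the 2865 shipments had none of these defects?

By inclusion-exclusion,
|at least one| = 1602 + 1339 − 700 = 2241
None: 2865 − 2241 = 624

624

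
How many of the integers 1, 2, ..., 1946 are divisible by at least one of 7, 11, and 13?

545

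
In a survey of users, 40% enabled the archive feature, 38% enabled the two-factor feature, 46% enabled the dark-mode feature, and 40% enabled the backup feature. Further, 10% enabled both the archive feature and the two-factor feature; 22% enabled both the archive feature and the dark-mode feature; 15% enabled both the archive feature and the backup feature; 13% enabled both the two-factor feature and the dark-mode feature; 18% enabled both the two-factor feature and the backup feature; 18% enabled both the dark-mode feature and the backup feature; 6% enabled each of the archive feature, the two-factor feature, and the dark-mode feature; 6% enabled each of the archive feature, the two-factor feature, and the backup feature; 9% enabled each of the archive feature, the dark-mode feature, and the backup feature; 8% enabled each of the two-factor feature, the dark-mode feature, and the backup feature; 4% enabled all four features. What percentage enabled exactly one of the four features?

43%

P(exactly one) = 40 + 38 + 46 + 40 − 2·10 − 2·22 − 2·15 − 2·13 − 2·18 − 2·18 + 3·6 + 3·6 + 3·9 + 3·8 − 4·4 = 43%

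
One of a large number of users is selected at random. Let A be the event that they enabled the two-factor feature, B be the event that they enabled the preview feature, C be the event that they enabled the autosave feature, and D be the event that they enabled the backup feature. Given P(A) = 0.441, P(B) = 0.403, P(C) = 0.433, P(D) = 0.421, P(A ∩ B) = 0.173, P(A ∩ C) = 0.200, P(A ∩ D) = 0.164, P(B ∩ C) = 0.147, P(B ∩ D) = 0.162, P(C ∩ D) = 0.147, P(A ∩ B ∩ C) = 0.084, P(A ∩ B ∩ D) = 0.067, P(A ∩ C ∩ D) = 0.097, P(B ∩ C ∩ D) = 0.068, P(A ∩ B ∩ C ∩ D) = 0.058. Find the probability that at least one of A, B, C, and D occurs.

By inclusion-exclusion,
P(A ∪ B ∪ C ∪ D) = 0.441 + 0.403 + 0.433 + 0.421 − 0.173 − 0.200 − 0.164 − 0.147 − 0.162 − 0.147 + 0.084 + 0.067 + 0.097 + 0.068 − 0.058 = 0.963

0.963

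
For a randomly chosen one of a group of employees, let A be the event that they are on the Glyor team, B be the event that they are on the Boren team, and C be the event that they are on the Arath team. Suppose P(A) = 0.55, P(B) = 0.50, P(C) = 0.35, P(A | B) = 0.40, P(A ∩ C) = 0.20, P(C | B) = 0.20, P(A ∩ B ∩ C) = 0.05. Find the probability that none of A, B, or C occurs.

P(A ∩ B) = P(B)·P(A|B) = 0.50 × 0.40 = 0.20
P(B ∩ C) = P(B)·P(C|B) = 0.50 × 0.20 = 0.10
P(A ∪ B ∪ C) = 0.55 + 0.50 + 0.35 − 0.20 − 0.20 − 0.10 + 0.05 = 0.95
P(none) = 1 − 0.95 = 0.05

0.05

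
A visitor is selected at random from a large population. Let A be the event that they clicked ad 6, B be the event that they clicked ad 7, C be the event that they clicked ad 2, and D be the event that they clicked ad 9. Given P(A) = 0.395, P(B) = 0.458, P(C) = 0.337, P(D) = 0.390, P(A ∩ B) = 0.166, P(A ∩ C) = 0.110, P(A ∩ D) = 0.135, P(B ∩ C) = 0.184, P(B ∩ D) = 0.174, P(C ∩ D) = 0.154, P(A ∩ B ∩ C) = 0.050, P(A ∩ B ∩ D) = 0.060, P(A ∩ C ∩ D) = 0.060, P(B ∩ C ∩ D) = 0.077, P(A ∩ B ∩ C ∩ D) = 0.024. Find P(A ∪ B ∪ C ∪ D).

Apply inclusion-exclusion:
P(A ∪ B ∪ C ∪ D) = 0.395 + 0.458 + 0.337 + 0.390 − 0.166 − 0.110 − 0.135 − 0.184 − 0.174 − 0.154 + 0.050 + 0.060 + 0.060 + 0.077 − 0.024 = 0.880

0.880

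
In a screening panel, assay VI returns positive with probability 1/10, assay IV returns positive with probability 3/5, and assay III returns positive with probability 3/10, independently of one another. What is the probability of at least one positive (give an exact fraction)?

P(none) = (1 − 1/10) × (1 − 3/5) × (1 − 3/10) = 9/10 × 2/5 × 7/10 = 63/250
P(at least one) = 1 − 63/250 = 187/250

187/250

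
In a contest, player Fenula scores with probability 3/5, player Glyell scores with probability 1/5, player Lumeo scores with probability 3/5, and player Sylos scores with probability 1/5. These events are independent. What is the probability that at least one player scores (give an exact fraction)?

561/625

P(none) = (1 − 3/5) × (1 − 1/5) × (1 − 3/5) × (1 − 1/5) = 2/5 × 4/5 × 2/5 × 4/5 = 64/625
P(at least one) = 1 − 64/625 = 561/625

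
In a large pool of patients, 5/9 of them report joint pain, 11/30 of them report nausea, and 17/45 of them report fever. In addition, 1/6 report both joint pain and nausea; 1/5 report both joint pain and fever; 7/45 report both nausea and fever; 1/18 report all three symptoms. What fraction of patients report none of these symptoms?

1/6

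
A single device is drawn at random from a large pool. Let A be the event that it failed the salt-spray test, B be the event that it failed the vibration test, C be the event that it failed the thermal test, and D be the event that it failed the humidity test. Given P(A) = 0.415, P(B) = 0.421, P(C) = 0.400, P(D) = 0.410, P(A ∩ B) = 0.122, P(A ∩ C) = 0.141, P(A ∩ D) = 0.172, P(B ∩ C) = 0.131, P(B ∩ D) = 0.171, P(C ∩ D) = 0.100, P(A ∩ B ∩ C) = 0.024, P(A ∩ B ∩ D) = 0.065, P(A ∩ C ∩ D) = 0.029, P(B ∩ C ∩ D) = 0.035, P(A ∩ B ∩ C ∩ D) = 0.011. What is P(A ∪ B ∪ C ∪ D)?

0.951

P(A ∪ B ∪ C ∪ D) = 0.415 + 0.421 + 0.400 + 0.410 − 0.122 − 0.141 − 0.172 − 0.131 − 0.171 − 0.100 + 0.024 + 0.065 + 0.029 + 0.035 − 0.011 = 0.951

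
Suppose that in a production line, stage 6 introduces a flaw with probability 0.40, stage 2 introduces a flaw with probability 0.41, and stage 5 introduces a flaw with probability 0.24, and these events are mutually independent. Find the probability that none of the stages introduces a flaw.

Independence gives P(none) = ∏(1 − pᵢ).
P(none) = (1 − 0.40) × (1 − 0.41) × (1 − 0.24) = 0.60 × 0.59 × 0.76 = 0.26904

0.26904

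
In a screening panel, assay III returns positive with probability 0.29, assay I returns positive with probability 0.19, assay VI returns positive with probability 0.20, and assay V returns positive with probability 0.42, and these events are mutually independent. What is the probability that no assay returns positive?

Independence gives P(none) = ∏(1 − pᵢ).
P(none) = (1 − 0.29) × (1 − 0.19) × (1 − 0.20) × (1 − 0.42) = 0.71 × 0.81 × 0.80 × 0.58 = 0.2668464

0.2668464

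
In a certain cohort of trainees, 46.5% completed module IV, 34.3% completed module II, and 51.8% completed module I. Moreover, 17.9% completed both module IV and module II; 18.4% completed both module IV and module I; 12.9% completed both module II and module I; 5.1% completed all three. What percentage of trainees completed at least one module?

By inclusion–exclusion:
P(union) = 46.5 + 34.3 + 51.8 − 17.9 − 18.4 − 12.9 + 5.1 = 88.5%

88.5%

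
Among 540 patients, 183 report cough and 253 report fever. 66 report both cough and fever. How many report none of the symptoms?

170

Using inclusion–exclusion:
|at least one| = 183 + 253 − 66 = 370
None: 540 − 370 = 170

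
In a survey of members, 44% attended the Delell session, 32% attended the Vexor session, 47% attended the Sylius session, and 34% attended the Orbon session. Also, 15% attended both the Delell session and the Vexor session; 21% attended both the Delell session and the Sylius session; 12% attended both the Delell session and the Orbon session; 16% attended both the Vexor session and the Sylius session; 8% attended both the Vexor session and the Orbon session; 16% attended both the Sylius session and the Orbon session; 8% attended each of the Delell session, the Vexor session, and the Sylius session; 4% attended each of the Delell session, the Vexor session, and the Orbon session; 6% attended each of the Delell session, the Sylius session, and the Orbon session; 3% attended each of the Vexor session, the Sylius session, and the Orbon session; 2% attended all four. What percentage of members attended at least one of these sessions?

Using inclusion–exclusion:
P(≥1) = 44 + 32 + 47 + 34 − 15 − 21 − 12 − 16 − 8 − 16 + 8 + 4 + 6 + 3 − 2 = 88%

88%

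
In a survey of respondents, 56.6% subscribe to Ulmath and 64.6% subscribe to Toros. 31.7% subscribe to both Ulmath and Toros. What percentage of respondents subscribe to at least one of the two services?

89.5%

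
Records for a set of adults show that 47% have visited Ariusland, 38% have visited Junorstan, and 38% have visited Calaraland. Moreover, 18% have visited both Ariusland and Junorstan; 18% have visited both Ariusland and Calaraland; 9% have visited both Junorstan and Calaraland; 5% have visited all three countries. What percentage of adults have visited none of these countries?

17%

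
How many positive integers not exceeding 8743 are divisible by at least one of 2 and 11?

Using inclusion–exclusion:
4371 + 794 − 397 = 4768

4768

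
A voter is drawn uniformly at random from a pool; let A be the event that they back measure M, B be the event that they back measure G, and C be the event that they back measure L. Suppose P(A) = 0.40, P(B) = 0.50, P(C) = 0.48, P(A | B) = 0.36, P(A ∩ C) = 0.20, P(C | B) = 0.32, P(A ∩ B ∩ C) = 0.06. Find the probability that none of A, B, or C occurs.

0.10

P(A ∩ B) = P(B)·P(A|B) = 0.50 × 0.36 = 0.18
P(B ∩ C) = P(B)·P(C|B) = 0.50 × 0.32 = 0.16
Apply inclusion-exclusion:
P(A ∪ B ∪ C) = 0.40 + 0.50 + 0.48 − 0.18 − 0.20 − 0.16 + 0.06 = 0.90
P(none) = 1 − 0.90 = 0.10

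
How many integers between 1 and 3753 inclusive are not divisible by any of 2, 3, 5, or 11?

floor(3753/2) + floor(3753/3) + floor(3753/5) + floor(3753/11) − floor(3753/6) − floor(3753/10) − floor(3753/22) − floor(3753/15) − floor(3753/33) − floor(3753/55) + floor(3753/30) + floor(3753/66) + floor(3753/110) + floor(3753/165) − floor(3753/330) = 1876 + 1251 + 750 + 341 − 625 − 375 − 170 − 250 − 113 − 68 + 125 + 56 + 34 + 22 − 11 = 2843
3753 − 2843 = 910

910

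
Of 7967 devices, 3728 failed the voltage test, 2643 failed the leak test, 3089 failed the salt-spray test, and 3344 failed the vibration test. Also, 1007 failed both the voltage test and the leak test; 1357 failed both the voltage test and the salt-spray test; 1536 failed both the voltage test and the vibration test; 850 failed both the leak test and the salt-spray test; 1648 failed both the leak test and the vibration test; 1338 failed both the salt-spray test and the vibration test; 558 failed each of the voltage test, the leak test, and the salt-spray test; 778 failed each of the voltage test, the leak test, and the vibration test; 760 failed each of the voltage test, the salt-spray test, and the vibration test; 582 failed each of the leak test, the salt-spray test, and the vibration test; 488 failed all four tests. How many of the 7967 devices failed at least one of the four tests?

By inclusion–exclusion:
|union| = 3728 + 2643 + 3089 + 3344 − 1007 − 1357 − 1536 − 850 − 1648 − 1338 + 558 + 778 + 760 + 582 − 488 = 7258

7258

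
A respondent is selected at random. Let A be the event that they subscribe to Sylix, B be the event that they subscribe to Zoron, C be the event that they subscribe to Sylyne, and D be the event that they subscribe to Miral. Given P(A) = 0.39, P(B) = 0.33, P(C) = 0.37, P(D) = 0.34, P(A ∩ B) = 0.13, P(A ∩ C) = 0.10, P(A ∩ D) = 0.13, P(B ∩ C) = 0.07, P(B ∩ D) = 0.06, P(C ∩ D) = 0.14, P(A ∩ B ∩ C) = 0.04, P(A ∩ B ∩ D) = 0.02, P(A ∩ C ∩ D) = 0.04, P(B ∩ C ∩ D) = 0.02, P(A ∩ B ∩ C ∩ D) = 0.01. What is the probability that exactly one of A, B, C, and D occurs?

0.49

P(exactly one) = 0.39 + 0.33 + 0.37 + 0.34 − 2·0.13 − 2·0.10 − 2·0.13 − 2·0.07 − 2·0.06 − 2·0.14 + 3·0.04 + 3·0.02 + 3·0.04 + 3·0.02 − 4·0.01 = 0.49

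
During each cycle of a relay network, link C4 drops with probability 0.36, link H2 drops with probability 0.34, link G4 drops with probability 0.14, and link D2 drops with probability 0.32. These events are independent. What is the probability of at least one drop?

Since the events are independent, P(none) is the product of the individual non-occurrence probabilities.
P(none) = (1 − 0.36) × (1 − 0.34) × (1 − 0.14) × (1 − 0.32) = 0.64 × 0.66 × 0.86 × 0.68 = 0.24701952
P(at least one) = 1 − 0.24701952 = 0.75298048

0.75298048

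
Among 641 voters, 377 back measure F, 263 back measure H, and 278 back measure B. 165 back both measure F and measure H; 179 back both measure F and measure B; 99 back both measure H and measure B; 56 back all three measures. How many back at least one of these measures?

531

|at least one| = 377 + 263 + 278 − 165 − 179 − 99 + 56 = 531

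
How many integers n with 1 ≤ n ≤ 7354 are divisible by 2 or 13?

3960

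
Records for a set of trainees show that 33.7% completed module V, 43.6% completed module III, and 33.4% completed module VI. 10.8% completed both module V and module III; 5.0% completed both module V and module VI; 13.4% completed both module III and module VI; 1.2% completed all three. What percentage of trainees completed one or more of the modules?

P(≥1) = 33.7 + 43.6 + 33.4 − 10.8 − 5.0 − 13.4 + 1.2 = 82.7%

82.7%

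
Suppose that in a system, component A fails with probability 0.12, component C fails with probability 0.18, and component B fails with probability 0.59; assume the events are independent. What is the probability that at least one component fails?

0.704144

P(none) = (1 − 0.12) × (1 − 0.18) × (1 − 0.59) = 0.88 × 0.82 × 0.41 = 0.295856
P(at least one) = 1 − 0.295856 = 0.704144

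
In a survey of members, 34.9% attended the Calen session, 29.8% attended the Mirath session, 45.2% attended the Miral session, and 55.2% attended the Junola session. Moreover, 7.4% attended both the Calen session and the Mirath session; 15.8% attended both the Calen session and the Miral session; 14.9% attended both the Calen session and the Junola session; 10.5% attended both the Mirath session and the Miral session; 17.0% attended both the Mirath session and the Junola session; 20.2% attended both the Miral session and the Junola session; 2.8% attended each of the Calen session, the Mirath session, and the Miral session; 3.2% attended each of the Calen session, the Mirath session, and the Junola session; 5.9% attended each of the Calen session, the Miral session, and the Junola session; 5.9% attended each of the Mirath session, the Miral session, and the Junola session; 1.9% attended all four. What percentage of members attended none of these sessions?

4.8%

P(union) = 34.9 + 29.8 + 45.2 + 55.2 − 7.4 − 15.8 − 14.9 − 10.5 − 17.0 − 20.2 + 2.8 + 3.2 + 5.9 + 5.9 − 1.9 = 95.2%
P(none) = 100% − 95.2% = 4.8%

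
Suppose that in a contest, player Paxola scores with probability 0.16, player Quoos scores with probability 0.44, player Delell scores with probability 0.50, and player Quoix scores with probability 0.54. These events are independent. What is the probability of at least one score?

0.891808

Independence gives P(none) = ∏(1 − pᵢ).
P(none) = (1 − 0.16) × (1 − 0.44) × (1 − 0.50) × (1 − 0.54) = 0.84 × 0.56 × 0.50 × 0.46 = 0.108192
P(at least one) = 1 − 0.108192 = 0.891808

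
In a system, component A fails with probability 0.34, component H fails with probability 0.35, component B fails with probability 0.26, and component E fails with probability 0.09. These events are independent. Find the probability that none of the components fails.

Independence gives P(none) = ∏(1 − pᵢ).
P(none) = (1 − 0.34) × (1 − 0.35) × (1 − 0.26) × (1 − 0.09) = 0.66 × 0.65 × 0.74 × 0.91 = 0.2888886

0.2888886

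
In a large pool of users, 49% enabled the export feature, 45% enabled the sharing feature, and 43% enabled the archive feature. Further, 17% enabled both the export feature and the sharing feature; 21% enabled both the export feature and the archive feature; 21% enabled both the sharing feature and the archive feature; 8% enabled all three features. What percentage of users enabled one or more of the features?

86%

By inclusion-exclusion,
P(union) = 49 + 45 + 43 − 17 − 21 − 21 + 8 = 86%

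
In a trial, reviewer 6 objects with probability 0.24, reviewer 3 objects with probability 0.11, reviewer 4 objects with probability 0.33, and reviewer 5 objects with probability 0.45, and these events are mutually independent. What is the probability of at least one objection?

0.7507466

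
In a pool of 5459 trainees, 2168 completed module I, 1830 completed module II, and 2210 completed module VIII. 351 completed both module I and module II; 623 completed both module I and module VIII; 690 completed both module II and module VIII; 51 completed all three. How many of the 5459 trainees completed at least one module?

By inclusion-exclusion,
|union| = 2168 + 1830 + 2210 − 351 − 623 − 690 + 51 = 4595

4595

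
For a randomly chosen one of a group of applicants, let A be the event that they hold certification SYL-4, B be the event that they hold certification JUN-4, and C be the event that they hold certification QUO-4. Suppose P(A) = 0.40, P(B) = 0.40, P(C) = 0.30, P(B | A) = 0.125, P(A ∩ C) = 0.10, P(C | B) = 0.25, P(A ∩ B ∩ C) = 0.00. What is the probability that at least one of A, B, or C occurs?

0.85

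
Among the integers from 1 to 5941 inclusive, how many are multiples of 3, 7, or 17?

Apply inclusion-exclusion:
floor(5941/3) + floor(5941/7) + floor(5941/17) − floor(5941/21) − floor(5941/51) − floor(5941/119) + floor(5941/357) = 1980 + 848 + 349 − 282 − 116 − 49 + 16 = 2746

2746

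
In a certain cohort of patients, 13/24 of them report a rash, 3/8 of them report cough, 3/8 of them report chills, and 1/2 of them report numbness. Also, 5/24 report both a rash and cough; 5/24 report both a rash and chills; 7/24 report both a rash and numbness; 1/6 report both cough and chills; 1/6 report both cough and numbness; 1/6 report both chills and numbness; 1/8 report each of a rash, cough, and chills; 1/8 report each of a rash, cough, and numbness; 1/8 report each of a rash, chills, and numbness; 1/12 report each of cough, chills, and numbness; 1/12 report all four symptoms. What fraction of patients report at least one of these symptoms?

P(at least one) = 13/24 + 3/8 + 3/8 + 1/2 − 5/24 − 5/24 − 7/24 − 1/6 − 1/6 − 1/6 + 1/8 + 1/8 + 1/8 + 1/12 − 1/12 = 23/24

23/24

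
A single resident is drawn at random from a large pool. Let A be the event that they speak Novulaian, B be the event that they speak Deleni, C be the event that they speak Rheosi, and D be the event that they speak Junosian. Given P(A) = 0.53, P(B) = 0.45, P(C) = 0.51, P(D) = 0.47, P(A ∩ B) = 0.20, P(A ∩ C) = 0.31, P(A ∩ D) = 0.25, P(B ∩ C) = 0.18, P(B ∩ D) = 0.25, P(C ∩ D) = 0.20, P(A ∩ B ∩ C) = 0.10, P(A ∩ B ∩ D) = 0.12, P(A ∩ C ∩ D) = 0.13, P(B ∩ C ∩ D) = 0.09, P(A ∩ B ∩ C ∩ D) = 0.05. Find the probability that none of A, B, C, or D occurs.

0.04

P(A ∪ B ∪ C ∪ D) = 0.53 + 0.45 + 0.51 + 0.47 − 0.20 − 0.31 − 0.25 − 0.18 − 0.25 − 0.20 + 0.10 + 0.12 + 0.13 + 0.09 − 0.05 = 0.96
P(none) = 1 − 0.96 = 0.04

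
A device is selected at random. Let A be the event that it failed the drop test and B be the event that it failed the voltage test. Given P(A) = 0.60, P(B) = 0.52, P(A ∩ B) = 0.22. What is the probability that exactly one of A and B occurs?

P(exactly one) = 0.60 + 0.52 − 2·0.22 = 0.68

0.68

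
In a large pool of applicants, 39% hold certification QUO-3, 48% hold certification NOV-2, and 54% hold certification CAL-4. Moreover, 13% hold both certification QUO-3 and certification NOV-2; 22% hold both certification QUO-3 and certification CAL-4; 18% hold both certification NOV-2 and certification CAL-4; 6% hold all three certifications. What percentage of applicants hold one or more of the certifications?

P(union) = 39 + 48 + 54 − 13 − 22 − 18 + 6 = 94%

94%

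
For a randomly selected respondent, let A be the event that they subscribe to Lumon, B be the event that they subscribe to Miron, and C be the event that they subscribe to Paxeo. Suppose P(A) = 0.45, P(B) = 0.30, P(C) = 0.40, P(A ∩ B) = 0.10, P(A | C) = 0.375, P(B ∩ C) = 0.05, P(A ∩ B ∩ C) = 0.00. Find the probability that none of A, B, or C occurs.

P(A ∩ C) = P(C)·P(A|C) = 0.40 × 0.375 = 0.15
Inclusion–exclusion gives
P(A ∪ B ∪ C) = 0.45 + 0.30 + 0.40 − 0.10 − 0.15 − 0.05 + 0.00 = 0.85
P(none) = 1 − 0.85 = 0.15

0.15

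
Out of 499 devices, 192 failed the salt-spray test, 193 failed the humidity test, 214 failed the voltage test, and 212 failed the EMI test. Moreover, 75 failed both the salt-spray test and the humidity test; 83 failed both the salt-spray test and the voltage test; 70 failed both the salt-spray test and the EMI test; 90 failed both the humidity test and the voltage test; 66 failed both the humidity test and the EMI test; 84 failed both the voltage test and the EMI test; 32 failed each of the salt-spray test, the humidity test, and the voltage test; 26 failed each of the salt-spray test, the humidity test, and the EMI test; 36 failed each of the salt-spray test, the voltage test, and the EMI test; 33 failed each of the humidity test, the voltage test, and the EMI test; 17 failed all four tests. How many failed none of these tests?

By inclusion–exclusion:
|union| = 192 + 193 + 214 + 212 − 75 − 83 − 70 − 90 − 66 − 84 + 32 + 26 + 36 + 33 − 17 = 453
None: 499 − 453 = 46

46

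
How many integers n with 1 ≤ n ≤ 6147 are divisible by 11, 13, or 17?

558 + 472 + 361 − 42 − 32 − 27 + 2 = 1292

1292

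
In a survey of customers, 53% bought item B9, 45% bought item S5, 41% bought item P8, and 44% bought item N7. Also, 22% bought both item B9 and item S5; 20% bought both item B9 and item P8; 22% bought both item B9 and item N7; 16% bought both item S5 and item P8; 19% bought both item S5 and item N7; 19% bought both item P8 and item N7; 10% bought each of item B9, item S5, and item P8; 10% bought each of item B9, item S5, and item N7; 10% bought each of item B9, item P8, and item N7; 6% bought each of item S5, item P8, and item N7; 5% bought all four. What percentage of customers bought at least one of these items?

Using inclusion–exclusion:
P(at least one) = 53 + 45 + 41 + 44 − 22 − 20 − 22 − 16 − 19 − 19 + 10 + 10 + 10 + 6 − 5 = 96%

96%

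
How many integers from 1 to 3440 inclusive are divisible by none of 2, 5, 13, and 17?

1195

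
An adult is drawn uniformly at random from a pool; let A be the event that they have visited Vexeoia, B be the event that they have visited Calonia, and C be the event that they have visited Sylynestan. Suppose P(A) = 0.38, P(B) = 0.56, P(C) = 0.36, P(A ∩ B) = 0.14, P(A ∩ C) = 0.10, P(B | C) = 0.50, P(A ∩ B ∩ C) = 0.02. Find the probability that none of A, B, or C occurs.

P(B ∩ C) = P(C)·P(B|C) = 0.36 × 0.50 = 0.18
P(A ∪ B ∪ C) = 0.38 + 0.56 + 0.36 − 0.14 − 0.10 − 0.18 + 0.02 = 0.90
P(none) = 1 − 0.90 = 0.10

0.10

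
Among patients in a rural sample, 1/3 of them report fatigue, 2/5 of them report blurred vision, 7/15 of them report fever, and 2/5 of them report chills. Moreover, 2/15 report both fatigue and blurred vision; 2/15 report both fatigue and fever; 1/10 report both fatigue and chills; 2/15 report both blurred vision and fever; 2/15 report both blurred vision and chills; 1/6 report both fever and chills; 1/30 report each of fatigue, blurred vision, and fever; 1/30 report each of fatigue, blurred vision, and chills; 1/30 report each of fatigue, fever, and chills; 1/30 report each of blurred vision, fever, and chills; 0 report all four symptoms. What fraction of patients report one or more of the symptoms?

P(at least one) = 1/3 + 2/5 + 7/15 + 2/5 − 2/15 − 2/15 − 1/10 − 2/15 − 2/15 − 1/6 + 1/30 + 1/30 + 1/30 + 1/30 − 0 = 14/15

14/15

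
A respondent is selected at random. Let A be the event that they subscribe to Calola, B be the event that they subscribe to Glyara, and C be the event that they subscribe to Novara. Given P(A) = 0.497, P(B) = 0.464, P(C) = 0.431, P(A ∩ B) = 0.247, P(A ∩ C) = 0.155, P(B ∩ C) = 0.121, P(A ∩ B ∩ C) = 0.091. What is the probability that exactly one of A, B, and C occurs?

0.619

Using the inclusion–exclusion count for exactly one event:
P(exactly one) = 0.497 + 0.464 + 0.431 − 2·0.247 − 2·0.155 − 2·0.121 + 3·0.091 = 0.619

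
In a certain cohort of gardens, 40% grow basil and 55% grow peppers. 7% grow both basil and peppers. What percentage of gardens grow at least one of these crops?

88%

P(at least one) = 40 + 55 − 7 = 88%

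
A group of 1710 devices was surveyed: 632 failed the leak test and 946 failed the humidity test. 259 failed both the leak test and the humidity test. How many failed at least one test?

1319

N(≥1) = 632 + 946 − 259 = 1319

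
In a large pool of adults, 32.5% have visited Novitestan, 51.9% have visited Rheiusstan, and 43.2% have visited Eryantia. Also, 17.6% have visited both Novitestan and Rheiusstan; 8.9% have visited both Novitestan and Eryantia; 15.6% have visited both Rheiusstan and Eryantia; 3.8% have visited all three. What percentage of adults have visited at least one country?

89.3%

By inclusion-exclusion,
P(union) = 32.5 + 51.9 + 43.2 − 17.6 − 8.9 − 15.6 + 3.8 = 89.3%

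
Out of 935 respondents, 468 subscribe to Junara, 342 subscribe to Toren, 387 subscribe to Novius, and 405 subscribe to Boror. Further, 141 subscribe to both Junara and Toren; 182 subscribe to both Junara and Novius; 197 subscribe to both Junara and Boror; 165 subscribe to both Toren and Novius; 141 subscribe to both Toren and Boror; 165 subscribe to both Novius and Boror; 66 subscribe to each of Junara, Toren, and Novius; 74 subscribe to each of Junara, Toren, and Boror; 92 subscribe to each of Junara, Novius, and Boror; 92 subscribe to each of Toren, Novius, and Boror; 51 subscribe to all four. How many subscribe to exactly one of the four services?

388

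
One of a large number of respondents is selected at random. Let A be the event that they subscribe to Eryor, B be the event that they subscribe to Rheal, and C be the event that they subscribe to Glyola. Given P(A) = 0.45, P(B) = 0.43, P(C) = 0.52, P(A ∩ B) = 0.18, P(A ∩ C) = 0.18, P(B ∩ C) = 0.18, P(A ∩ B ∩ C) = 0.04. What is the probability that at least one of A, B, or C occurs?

By inclusion-exclusion,
P(A ∪ B ∪ C) = 0.45 + 0.43 + 0.52 − 0.18 − 0.18 − 0.18 + 0.04 = 0.90

0.90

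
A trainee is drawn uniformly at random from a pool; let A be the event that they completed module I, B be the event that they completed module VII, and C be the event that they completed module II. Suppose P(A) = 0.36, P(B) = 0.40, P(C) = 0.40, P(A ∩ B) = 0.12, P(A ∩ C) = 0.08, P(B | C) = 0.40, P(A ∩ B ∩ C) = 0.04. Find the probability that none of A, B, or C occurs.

0.16

P(B ∩ C) = P(C)·P(B|C) = 0.40 × 0.40 = 0.16
By inclusion-exclusion,
P(A ∪ B ∪ C) = 0.36 + 0.40 + 0.40 − 0.12 − 0.08 − 0.16 + 0.04 = 0.84
P(none) = 1 − 0.84 = 0.16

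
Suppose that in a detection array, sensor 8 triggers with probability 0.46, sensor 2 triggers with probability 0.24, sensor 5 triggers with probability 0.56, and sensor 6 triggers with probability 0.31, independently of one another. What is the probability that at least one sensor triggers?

P(none) = (1 − 0.46) × (1 − 0.24) × (1 − 0.56) × (1 − 0.31) = 0.54 × 0.76 × 0.44 × 0.69 = 0.12459744
P(at least one) = 1 − 0.12459744 = 0.87540256

0.87540256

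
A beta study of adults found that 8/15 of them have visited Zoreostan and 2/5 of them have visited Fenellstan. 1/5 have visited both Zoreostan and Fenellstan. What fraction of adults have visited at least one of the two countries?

Inclusion–exclusion gives
P(≥1) = 8/15 + 2/5 − 1/5 = 11/15

11/15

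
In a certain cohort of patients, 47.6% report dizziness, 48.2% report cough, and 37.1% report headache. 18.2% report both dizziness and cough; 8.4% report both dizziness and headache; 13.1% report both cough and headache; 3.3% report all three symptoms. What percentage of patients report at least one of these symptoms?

96.5%

P(≥1) = 47.6 + 48.2 + 37.1 − 18.2 − 8.4 − 13.1 + 3.3 = 96.5%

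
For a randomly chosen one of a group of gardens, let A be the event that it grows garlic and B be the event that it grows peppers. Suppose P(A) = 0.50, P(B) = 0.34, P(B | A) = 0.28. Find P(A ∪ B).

P(A ∩ B) = P(A)·P(B|A) = 0.50 × 0.28 = 0.14
Apply inclusion-exclusion:
P(A ∪ B) = 0.50 + 0.34 − 0.14 = 0.70

0.70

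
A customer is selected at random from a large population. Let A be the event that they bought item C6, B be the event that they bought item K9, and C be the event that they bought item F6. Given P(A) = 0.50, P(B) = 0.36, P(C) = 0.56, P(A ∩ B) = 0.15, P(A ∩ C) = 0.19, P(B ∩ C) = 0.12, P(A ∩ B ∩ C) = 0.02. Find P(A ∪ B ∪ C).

0.98

P(A ∪ B ∪ C) = 0.50 + 0.36 + 0.56 − 0.15 − 0.19 − 0.12 + 0.02 = 0.98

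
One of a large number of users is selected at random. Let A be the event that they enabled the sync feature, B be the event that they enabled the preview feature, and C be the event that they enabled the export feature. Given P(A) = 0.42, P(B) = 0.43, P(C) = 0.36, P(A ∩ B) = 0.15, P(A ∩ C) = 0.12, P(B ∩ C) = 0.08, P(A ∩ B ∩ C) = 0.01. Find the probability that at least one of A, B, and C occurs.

0.87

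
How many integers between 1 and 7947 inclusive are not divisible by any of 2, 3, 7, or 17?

By inclusion-exclusion,
⌊7947/2⌋ + ⌊7947/3⌋ + ⌊7947/7⌋ + ⌊7947/17⌋ − ⌊7947/6⌋ − ⌊7947/14⌋ − ⌊7947/34⌋ − ⌊7947/21⌋ − ⌊7947/51⌋ − ⌊7947/119⌋ + ⌊7947/42⌋ + ⌊7947/102⌋ + ⌊7947/238⌋ + ⌊7947/357⌋ − ⌊7947/714⌋ = 3973 + 2649 + 1135 + 467 − 1324 − 567 − 233 − 378 − 155 − 66 + 189 + 77 + 33 + 22 − 11 = 5811
7947 − 5811 = 2136

2136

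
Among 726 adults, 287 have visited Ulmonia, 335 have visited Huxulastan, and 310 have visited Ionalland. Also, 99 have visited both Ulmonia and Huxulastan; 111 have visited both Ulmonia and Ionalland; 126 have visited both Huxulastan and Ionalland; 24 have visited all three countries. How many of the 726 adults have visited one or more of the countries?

|at least one| = 287 + 335 + 310 − 99 − 111 − 126 + 24 = 620

620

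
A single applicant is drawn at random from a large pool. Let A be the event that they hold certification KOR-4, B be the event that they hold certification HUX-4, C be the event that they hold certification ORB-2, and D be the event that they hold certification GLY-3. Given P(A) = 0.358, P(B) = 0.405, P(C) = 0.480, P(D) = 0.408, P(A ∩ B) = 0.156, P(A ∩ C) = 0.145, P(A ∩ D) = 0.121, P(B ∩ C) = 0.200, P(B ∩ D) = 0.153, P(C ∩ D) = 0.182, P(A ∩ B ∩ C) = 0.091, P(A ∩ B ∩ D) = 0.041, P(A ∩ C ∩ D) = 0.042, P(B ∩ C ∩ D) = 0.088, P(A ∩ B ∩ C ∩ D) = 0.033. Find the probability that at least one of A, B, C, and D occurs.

P(A ∪ B ∪ C ∪ D) = 0.358 + 0.405 + 0.480 + 0.408 − 0.156 − 0.145 − 0.121 − 0.200 − 0.153 − 0.182 + 0.091 + 0.041 + 0.042 + 0.088 − 0.033 = 0.923

0.923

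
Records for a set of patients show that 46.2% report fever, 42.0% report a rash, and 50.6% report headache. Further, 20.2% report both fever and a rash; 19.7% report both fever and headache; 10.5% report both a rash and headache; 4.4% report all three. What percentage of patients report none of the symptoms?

P(at least one) = 46.2 + 42.0 + 50.6 − 20.2 − 19.7 − 10.5 + 4.4 = 92.8%
P(none) = 100% − 92.8% = 7.2%

7.2%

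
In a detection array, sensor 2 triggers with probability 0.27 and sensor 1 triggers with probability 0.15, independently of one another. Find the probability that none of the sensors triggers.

P(none) = (1 − 0.27) × (1 − 0.15) = 0.73 × 0.85 = 0.6205

0.6205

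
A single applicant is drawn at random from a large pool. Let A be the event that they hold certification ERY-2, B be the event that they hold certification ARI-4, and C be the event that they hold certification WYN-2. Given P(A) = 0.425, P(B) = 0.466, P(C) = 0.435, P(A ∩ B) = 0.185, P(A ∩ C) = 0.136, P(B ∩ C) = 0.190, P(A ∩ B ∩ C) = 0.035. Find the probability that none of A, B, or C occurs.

0.150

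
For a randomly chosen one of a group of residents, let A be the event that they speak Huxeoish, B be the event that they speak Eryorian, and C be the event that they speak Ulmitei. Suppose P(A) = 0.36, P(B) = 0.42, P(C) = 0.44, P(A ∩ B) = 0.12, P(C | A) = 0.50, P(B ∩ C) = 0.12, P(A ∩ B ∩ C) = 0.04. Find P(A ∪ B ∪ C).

0.84

P(A ∩ C) = P(A)·P(C|A) = 0.36 × 0.50 = 0.18
By inclusion-exclusion,
P(A ∪ B ∪ C) = 0.36 + 0.42 + 0.44 − 0.12 − 0.18 − 0.12 + 0.04 = 0.84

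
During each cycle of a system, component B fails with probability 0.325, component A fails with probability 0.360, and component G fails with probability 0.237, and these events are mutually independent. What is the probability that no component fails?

0.329616

P(none) = (1 − 0.325) × (1 − 0.360) × (1 − 0.237) = 0.675 × 0.640 × 0.763 = 0.329616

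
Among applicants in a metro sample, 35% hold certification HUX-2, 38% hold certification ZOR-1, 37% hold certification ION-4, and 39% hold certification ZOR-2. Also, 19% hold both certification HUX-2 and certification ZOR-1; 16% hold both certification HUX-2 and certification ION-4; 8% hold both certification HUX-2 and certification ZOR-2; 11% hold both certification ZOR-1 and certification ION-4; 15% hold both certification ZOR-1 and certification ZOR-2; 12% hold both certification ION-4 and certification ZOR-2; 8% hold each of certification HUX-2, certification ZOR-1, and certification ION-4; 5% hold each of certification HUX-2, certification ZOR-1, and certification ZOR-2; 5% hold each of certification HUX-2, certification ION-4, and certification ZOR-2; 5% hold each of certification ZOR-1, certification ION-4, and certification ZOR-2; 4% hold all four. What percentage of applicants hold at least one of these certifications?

87%

P(≥1) = 35 + 38 + 37 + 39 − 19 − 16 − 8 − 11 − 15 − 12 + 8 + 5 + 5 + 5 − 4 = 87%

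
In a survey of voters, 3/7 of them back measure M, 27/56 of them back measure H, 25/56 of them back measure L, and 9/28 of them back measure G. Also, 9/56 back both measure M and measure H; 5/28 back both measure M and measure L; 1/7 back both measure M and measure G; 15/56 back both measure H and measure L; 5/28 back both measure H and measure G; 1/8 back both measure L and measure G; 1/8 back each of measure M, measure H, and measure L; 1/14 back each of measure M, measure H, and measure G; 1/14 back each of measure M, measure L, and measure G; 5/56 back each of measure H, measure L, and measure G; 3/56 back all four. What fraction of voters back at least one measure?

By inclusion–exclusion:
P(at least one) = 3/7 + 27/56 + 25/56 + 9/28 − 9/56 − 5/28 − 1/7 − 15/56 − 5/28 − 1/8 + 1/8 + 1/14 + 1/14 + 5/56 − 3/56 = 13/14

13/14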